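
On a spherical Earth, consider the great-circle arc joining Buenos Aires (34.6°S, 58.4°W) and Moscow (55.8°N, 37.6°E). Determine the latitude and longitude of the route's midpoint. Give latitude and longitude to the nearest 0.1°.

≈ 15.3°N, 22.2°W

Convert each endpoint to a unit vector on the sphere (x = cos φ cos λ, y = cos φ sin λ, z = sin φ).
The central angle between the endpoints is δ = arccos(p₁·p₂) ≈ 2.115 rad (121.2°).
Interpolate at f = 1/2 with slerp weights a = sin((1−f)δ)/sin δ ≈ 1.019, b = sin(fδ)/sin δ ≈ 1.019.
p = a·p₁ + b·p₂ ≈ (0.893, -0.365, 0.264); φ = arcsin(p_z) ≈ 15.31°, λ = atan2(p_y, p_x) ≈ -22.22°.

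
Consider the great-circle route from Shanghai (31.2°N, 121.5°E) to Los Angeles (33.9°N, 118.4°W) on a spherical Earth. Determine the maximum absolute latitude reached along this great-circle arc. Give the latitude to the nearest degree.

≈ 52°N

The great circle lies in the plane with unit normal n̂ = (p₁ × p₂)/|p₁ × p₂|.
Here n̂_z ≈ +0.616; the vertex latitude is φ_max = arccos|n̂_z| ≈ 52.0°.
Check via Clairaut: cos φ_max = |cos φ₁| · sin C = cos(31.2°)·sin(46.0°) ≈ 0.616, again giving ≈ 52.0°.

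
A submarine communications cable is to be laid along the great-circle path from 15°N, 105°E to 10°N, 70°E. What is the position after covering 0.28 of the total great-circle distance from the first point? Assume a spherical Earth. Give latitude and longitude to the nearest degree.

The haversine formula gives a central angle δ ≈ 0.602 rad (34.5°) between the endpoints.
Interpolate at f = 0.28 with slerp weights a = sin((1−f)δ)/sin δ ≈ 0.742, b = sin(fδ)/sin δ ≈ 0.296.
p = a·p₁ + b·p₂ ≈ (-0.086, 0.966, 0.243); φ = arcsin(p_z) ≈ 14.09°, λ = atan2(p_y, p_x) ≈ 95.07°.

≈ 14°N, 95°E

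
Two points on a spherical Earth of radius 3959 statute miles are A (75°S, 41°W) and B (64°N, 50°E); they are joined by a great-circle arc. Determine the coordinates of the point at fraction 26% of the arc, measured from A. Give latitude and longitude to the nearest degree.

Write both endpoints as unit vectors p₁, p₂ with components (cos φ cos λ, cos φ sin λ, sin φ).
The central angle between the endpoints is δ = arccos(p₁·p₂) ≈ 2.626 rad (150.5°).
Interpolate at f = 0.26 with slerp weights a = sin((1−f)δ)/sin δ ≈ 1.890, b = sin(fδ)/sin δ ≈ 1.280.
p = a·p₁ + b·p₂ ≈ (0.730, 0.109, -0.675); φ = arcsin(p_z) ≈ -42.43°, λ = atan2(p_y, p_x) ≈ 8.50°.

≈ (42°S, 8°E)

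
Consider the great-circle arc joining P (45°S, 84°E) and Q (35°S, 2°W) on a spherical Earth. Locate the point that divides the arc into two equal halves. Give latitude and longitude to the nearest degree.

≈ (49°S, 37°E)

From cos δ = sin φ₁ sin φ₂ + cos φ₁ cos φ₂ cos Δλ, the central angle is δ ≈ 1.109 rad (63.5°).
Interpolate at f = 1/2 with slerp weights a = sin((1−f)δ)/sin δ ≈ 0.588, b = sin(fδ)/sin δ ≈ 0.588.
p = a·p₁ + b·p₂ ≈ (0.525, 0.397, -0.753); φ = arcsin(p_z) ≈ -48.86°, λ = atan2(p_y, p_x) ≈ 37.08°.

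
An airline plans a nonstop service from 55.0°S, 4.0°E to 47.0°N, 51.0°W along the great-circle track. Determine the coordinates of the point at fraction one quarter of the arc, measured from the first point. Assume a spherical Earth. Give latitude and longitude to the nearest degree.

≈ 31°S, 15°W

From cos δ = sin φ₁ sin φ₂ + cos φ₁ cos φ₂ cos Δλ, the central angle is δ ≈ 1.955 rad (112.0°).
Interpolate at f = 1/4 with slerp weights a = sin((1−f)δ)/sin δ ≈ 1.073, b = sin(fδ)/sin δ ≈ 0.506.
p = a·p₁ + b·p₂ ≈ (0.831, -0.225, -0.508); φ = arcsin(p_z) ≈ -30.55°, λ = atan2(p_y, p_x) ≈ -15.18°.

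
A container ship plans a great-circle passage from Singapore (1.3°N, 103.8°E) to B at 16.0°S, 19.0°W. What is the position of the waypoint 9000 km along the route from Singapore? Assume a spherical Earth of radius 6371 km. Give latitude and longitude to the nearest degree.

≈ 18°S, 24°E

Write both endpoints as unit vectors p₁, p₂ with components (cos φ cos λ, cos φ sin λ, sin φ).
The central angle between the endpoints is δ = arccos(p₁·p₂) ≈ 2.126 rad (121.8°). The total great-circle distance is δ·R ≈ 2.126 × 6371 ≈ 13543 km, so the target fraction is f = 9000/13543 ≈ 0.665.
Interpolate at f ≈ 0.665 with slerp weights a = sin((1−f)δ)/sin δ ≈ 0.770, b = sin(fδ)/sin δ ≈ 1.162.
p = a·p₁ + b·p₂ ≈ (0.872, 0.384, -0.303); φ = arcsin(p_z) ≈ -17.63°, λ = atan2(p_y, p_x) ≈ 23.73°.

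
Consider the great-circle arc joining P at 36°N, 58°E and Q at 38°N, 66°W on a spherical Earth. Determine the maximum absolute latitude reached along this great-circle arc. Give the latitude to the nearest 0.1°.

The great circle lies in the plane with unit normal n̂ = (p₁ × p₂)/|p₁ × p₂|.
Here n̂_z ≈ -0.529; the vertex latitude is φ_max = arccos|n̂_z| ≈ 58.1°.
Check via Clairaut: cos φ_max = |cos φ₁| · sin C = cos(36.0°)·sin(40.8°) ≈ 0.529, again giving ≈ 58.1°.

≈ 58.1°N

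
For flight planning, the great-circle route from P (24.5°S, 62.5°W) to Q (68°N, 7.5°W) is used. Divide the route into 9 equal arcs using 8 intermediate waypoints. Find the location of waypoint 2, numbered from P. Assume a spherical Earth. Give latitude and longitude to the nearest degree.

≈ (3°S, 56°W)

Convert each endpoint to a unit vector on the sphere (x = cos φ cos λ, y = cos φ sin λ, z = sin φ).
The central angle between the endpoints is δ = arccos(p₁·p₂) ≈ 1.761 rad (100.9°).
Interpolate at f = 2/9 with slerp weights a = sin((1−f)δ)/sin δ ≈ 0.998, b = sin(fδ)/sin δ ≈ 0.388.
p = a·p₁ + b·p₂ ≈ (0.564, -0.824, -0.054); φ = arcsin(p_z) ≈ -3.08°, λ = atan2(p_y, p_x) ≈ -55.64°.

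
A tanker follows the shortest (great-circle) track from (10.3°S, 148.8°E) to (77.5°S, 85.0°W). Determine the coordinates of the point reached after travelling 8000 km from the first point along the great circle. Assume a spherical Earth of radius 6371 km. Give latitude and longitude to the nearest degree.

≈ (78°S, 161°W)

From cos δ = sin φ₁ sin φ₂ + cos φ₁ cos φ₂ cos Δλ, the central angle is δ ≈ 1.522 rad (87.2°). The total great-circle distance is δ·R ≈ 1.522 × 6371 ≈ 9697 km, so the target fraction is f = 8000/9697 ≈ 0.825.
Interpolate at f ≈ 0.825 with slerp weights a = sin((1−f)δ)/sin δ ≈ 0.263, b = sin(fδ)/sin δ ≈ 0.952.
p = a·p₁ + b·p₂ ≈ (-0.204, -0.071, -0.976); φ = arcsin(p_z) ≈ -77.54°, λ = atan2(p_y, p_x) ≈ -160.80°.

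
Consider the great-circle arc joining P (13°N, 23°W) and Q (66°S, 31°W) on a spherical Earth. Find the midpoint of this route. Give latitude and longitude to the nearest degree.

Convert each endpoint to a unit vector on the sphere (x = cos φ cos λ, y = cos φ sin λ, z = sin φ).
The central angle between the endpoints is δ = arccos(p₁·p₂) ≈ 1.383 rad (79.2°).
Interpolate at f = 1/2 with slerp weights a = sin((1−f)δ)/sin δ ≈ 0.649, b = sin(fδ)/sin δ ≈ 0.649.
p = a·p₁ + b·p₂ ≈ (0.808, -0.383, -0.447); φ = arcsin(p_z) ≈ -26.55°, λ = atan2(p_y, p_x) ≈ -25.35°.

≈ (27°S, 25°W)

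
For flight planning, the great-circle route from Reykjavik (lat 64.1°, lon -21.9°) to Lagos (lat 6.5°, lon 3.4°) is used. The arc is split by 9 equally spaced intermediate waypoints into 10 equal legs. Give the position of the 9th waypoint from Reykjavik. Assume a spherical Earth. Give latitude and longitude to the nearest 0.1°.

Write both endpoints as unit vectors p₁, p₂ with components (cos φ cos λ, cos φ sin λ, sin φ).
The central angle between the endpoints is δ = arccos(p₁·p₂) ≈ 1.054 rad (60.4°).
Interpolate at f = 9/10 with slerp weights a = sin((1−f)δ)/sin δ ≈ 0.121, b = sin(fδ)/sin δ ≈ 0.935.
p = a·p₁ + b·p₂ ≈ (0.976, 0.035, 0.215); φ = arcsin(p_z) ≈ 12.40°, λ = atan2(p_y, p_x) ≈ 2.07°.

≈ lat 12.4°, lon 2.1°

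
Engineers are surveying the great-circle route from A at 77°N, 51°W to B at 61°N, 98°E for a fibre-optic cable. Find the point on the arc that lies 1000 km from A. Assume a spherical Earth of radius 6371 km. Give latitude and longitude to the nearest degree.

≈ 84°N, 15°W

The haversine formula gives a central angle δ ≈ 0.709 rad (40.6°) between the endpoints. The total great-circle distance is δ·R ≈ 0.709 × 6371 ≈ 4520 km, so the target fraction is f = 1000/4520 ≈ 0.221.
Interpolate at f ≈ 0.221 with slerp weights a = sin((1−f)δ)/sin δ ≈ 0.806, b = sin(fδ)/sin δ ≈ 0.240.
p = a·p₁ + b·p₂ ≈ (0.098, -0.026, 0.995); φ = arcsin(p_z) ≈ 84.19°, λ = atan2(p_y, p_x) ≈ -14.68°.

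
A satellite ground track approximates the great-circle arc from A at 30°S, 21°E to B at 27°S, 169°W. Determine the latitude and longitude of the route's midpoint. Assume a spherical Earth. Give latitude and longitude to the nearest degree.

≈ 81°S, 115°E

Write both endpoints as unit vectors p₁, p₂ with components (cos φ cos λ, cos φ sin λ, sin φ).
The central angle between the endpoints is δ = arccos(p₁·p₂) ≈ 2.133 rad (122.2°).
Interpolate at f = 1/2 with slerp weights a = sin((1−f)δ)/sin δ ≈ 1.035, b = sin(fδ)/sin δ ≈ 1.035.
p = a·p₁ + b·p₂ ≈ (-0.068, 0.145, -0.987); φ = arcsin(p_z) ≈ -80.76°, λ = atan2(p_y, p_x) ≈ 115.23°.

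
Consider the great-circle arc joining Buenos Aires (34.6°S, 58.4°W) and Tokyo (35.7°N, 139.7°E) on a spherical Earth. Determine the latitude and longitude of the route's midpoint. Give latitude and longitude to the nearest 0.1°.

From cos δ = sin φ₁ sin φ₂ + cos φ₁ cos φ₂ cos Δλ, the central angle is δ ≈ 2.883 rad (165.2°).
Interpolate at f = 1/2 with slerp weights a = sin((1−f)δ)/sin δ ≈ 3.877, b = sin(fδ)/sin δ ≈ 3.877.
p = a·p₁ + b·p₂ ≈ (-0.729, -0.682, 0.061); φ = arcsin(p_z) ≈ 3.49°, λ = atan2(p_y, p_x) ≈ -136.92°.

≈ 3.5°N, 136.9°W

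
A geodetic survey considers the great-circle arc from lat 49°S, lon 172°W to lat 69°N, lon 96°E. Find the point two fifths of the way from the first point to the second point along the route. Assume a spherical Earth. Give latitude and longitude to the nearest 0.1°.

Write both endpoints as unit vectors p₁, p₂ with components (cos φ cos λ, cos φ sin λ, sin φ).
The central angle between the endpoints is δ = arccos(p₁·p₂) ≈ 2.364 rad (135.5°).
Interpolate at f = 2/5 with slerp weights a = sin((1−f)δ)/sin δ ≈ 1.409, b = sin(fδ)/sin δ ≈ 1.156.
p = a·p₁ + b·p₂ ≈ (-0.959, 0.283, 0.016); φ = arcsin(p_z) ≈ 0.90°, λ = atan2(p_y, p_x) ≈ 163.54°.

≈ lat 0.9°N, lon 163.5°E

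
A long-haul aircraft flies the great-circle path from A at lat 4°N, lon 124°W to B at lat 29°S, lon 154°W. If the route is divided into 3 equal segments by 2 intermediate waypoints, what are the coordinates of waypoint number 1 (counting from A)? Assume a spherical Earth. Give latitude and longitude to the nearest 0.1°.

Write both endpoints as unit vectors p₁, p₂ with components (cos φ cos λ, cos φ sin λ, sin φ).
The central angle between the endpoints is δ = arccos(p₁·p₂) ≈ 0.764 rad (43.8°).
Interpolate at f = 1/3 with slerp weights a = sin((1−f)δ)/sin δ ≈ 0.705, b = sin(fδ)/sin δ ≈ 0.364.
p = a·p₁ + b·p₂ ≈ (-0.679, -0.723, -0.127); φ = arcsin(p_z) ≈ -7.32°, λ = atan2(p_y, p_x) ≈ -133.24°.

≈ lat 7.3°S, lon 133.2°W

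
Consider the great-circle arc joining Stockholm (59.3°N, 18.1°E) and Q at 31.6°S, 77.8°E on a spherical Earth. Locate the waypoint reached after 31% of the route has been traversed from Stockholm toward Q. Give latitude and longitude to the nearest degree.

≈ 33°N, 47°E

Convert each endpoint to a unit vector on the sphere (x = cos φ cos λ, y = cos φ sin λ, z = sin φ).
The central angle between the endpoints is δ = arccos(p₁·p₂) ≈ 1.804 rad (103.4°).
Interpolate at f = 0.31 with slerp weights a = sin((1−f)δ)/sin δ ≈ 0.974, b = sin(fδ)/sin δ ≈ 0.545.
p = a·p₁ + b·p₂ ≈ (0.571, 0.608, 0.551); φ = arcsin(p_z) ≈ 33.47°, λ = atan2(p_y, p_x) ≈ 46.83°.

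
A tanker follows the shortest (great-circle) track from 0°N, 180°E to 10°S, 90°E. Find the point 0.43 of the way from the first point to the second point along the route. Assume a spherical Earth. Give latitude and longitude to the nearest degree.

≈ 6°S, 142°E

Write both endpoints as unit vectors p₁, p₂ with components (cos φ cos λ, cos φ sin λ, sin φ).
The central angle between the endpoints is δ = arccos(p₁·p₂) ≈ 1.571 rad (90.0°).
Interpolate at f = 0.43 with slerp weights a = sin((1−f)δ)/sin δ ≈ 0.780, b = sin(fδ)/sin δ ≈ 0.625.
p = a·p₁ + b·p₂ ≈ (-0.780, 0.616, -0.109); φ = arcsin(p_z) ≈ -6.23°, λ = atan2(p_y, p_x) ≈ 141.73°.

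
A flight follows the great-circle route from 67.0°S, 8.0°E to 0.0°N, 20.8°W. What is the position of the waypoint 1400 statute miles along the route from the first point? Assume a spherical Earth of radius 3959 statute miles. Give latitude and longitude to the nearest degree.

Convert each endpoint to a unit vector on the sphere (x = cos φ cos λ, y = cos φ sin λ, z = sin φ).
The central angle between the endpoints is δ = arccos(p₁·p₂) ≈ 1.221 rad (70.0°). The total great-circle distance is δ·R ≈ 1.221 × 3959 ≈ 4835 mi, so the target fraction is f = 1400/4835 ≈ 0.290.
Interpolate at f ≈ 0.290 with slerp weights a = sin((1−f)δ)/sin δ ≈ 0.812, b = sin(fδ)/sin δ ≈ 0.369.
p = a·p₁ + b·p₂ ≈ (0.659, -0.087, -0.747); φ = arcsin(p_z) ≈ -48.36°, λ = atan2(p_y, p_x) ≈ -7.50°.

≈ 48°S, 8°W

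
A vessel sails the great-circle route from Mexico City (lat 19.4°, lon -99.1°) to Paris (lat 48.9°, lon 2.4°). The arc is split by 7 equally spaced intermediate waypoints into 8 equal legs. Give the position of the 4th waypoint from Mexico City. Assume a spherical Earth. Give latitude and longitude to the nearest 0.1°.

≈ lat 46.3°, lon -60.7°

Convert each endpoint to a unit vector on the sphere (x = cos φ cos λ, y = cos φ sin λ, z = sin φ).
The central angle between the endpoints is δ = arccos(p₁·p₂) ≈ 1.444 rad (82.7°).
Interpolate at f = 4/8 with slerp weights a = sin((1−f)δ)/sin δ ≈ 0.666, b = sin(fδ)/sin δ ≈ 0.666.
p = a·p₁ + b·p₂ ≈ (0.338, -0.602, 0.723); φ = arcsin(p_z) ≈ 46.33°, λ = atan2(p_y, p_x) ≈ -60.68°.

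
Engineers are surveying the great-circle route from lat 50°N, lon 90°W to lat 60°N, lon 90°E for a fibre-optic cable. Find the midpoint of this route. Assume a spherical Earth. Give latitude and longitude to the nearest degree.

≈ lat 85°N, lon 90°W

Write both endpoints as unit vectors p₁, p₂ with components (cos φ cos λ, cos φ sin λ, sin φ).
The central angle between the endpoints is δ = arccos(p₁·p₂) ≈ 1.222 rad (70.0°).
Interpolate at f = 1/2 with slerp weights a = sin((1−f)δ)/sin δ ≈ 0.610, b = sin(fδ)/sin δ ≈ 0.610.
p = a·p₁ + b·p₂ ≈ (0.000, -0.087, 0.996); φ = arcsin(p_z) ≈ 85.00°, λ = atan2(p_y, p_x) ≈ -90.00°.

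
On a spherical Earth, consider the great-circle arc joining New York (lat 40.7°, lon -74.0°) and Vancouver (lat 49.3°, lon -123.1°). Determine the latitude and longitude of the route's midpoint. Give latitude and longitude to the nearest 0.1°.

≈ lat 47.7°, lon -96.6°

Write both endpoints as unit vectors p₁, p₂ with components (cos φ cos λ, cos φ sin λ, sin φ).
The central angle between the endpoints is δ = arccos(p₁·p₂) ≈ 0.613 rad (35.1°).
Interpolate at f = 1/2 with slerp weights a = sin((1−f)δ)/sin δ ≈ 0.524, b = sin(fδ)/sin δ ≈ 0.524.
p = a·p₁ + b·p₂ ≈ (-0.077, -0.669, 0.740); φ = arcsin(p_z) ≈ 47.69°, λ = atan2(p_y, p_x) ≈ -96.58°.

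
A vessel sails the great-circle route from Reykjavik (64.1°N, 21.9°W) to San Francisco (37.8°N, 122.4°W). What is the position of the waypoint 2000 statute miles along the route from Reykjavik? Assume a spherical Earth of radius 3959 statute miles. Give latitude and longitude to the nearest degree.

≈ 62°N, 89°W

Convert each endpoint to a unit vector on the sphere (x = cos φ cos λ, y = cos φ sin λ, z = sin φ).
The central angle between the endpoints is δ = arccos(p₁·p₂) ≈ 1.060 rad (60.8°). The total great-circle distance is δ·R ≈ 1.060 × 3959 ≈ 4198 mi, so the target fraction is f = 2000/4198 ≈ 0.476.
Interpolate at f ≈ 0.476 with slerp weights a = sin((1−f)δ)/sin δ ≈ 0.604, b = sin(fδ)/sin δ ≈ 0.555.
p = a·p₁ + b·p₂ ≈ (0.010, -0.468, 0.883); φ = arcsin(p_z) ≈ 62.06°, λ = atan2(p_y, p_x) ≈ -88.77°.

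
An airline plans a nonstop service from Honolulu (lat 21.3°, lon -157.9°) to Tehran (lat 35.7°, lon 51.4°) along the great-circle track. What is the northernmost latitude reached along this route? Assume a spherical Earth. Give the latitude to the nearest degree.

≈ 66°

The great circle lies in the plane with unit normal n̂ = (p₁ × p₂)/|p₁ × p₂|.
Here n̂_z ≈ -0.414; the vertex latitude is φ_max = arccos|n̂_z| ≈ 65.5°.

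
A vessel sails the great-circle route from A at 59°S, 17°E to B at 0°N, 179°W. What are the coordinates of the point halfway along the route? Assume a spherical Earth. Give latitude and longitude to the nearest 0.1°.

The haversine formula gives a central angle δ ≈ 2.089 rad (119.7°) between the endpoints.
Interpolate at f = 1/2 with slerp weights a = sin((1−f)δ)/sin δ ≈ 0.995, b = sin(fδ)/sin δ ≈ 0.995.
p = a·p₁ + b·p₂ ≈ (-0.505, 0.132, -0.853); φ = arcsin(p_z) ≈ -58.54°, λ = atan2(p_y, p_x) ≈ 165.30°.

≈ 58.5°S, 165.3°E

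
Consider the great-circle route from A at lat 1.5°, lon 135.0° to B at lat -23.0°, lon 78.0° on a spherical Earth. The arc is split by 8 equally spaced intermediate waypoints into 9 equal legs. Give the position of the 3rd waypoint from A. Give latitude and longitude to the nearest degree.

≈ lat -8°, lon 117°

Convert each endpoint to a unit vector on the sphere (x = cos φ cos λ, y = cos φ sin λ, z = sin φ).
The central angle between the endpoints is δ = arccos(p₁·p₂) ≈ 1.058 rad (60.6°).
Interpolate at f = 3/9 with slerp weights a = sin((1−f)δ)/sin δ ≈ 0.744, b = sin(fδ)/sin δ ≈ 0.396.
p = a·p₁ + b·p₂ ≈ (-0.450, 0.883, -0.135); φ = arcsin(p_z) ≈ -7.78°, λ = atan2(p_y, p_x) ≈ 117.01°.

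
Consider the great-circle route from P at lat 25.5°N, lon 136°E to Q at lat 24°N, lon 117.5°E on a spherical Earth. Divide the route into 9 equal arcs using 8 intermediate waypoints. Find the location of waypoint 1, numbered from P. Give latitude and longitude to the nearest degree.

Convert each endpoint to a unit vector on the sphere (x = cos φ cos λ, y = cos φ sin λ, z = sin φ).
The central angle between the endpoints is δ = arccos(p₁·p₂) ≈ 0.294 rad (16.9°).
Interpolate at f = 1/9 with slerp weights a = sin((1−f)δ)/sin δ ≈ 0.892, b = sin(fδ)/sin δ ≈ 0.113.
p = a·p₁ + b·p₂ ≈ (-0.626, 0.650, 0.430); φ = arcsin(p_z) ≈ 25.45°, λ = atan2(p_y, p_x) ≈ 133.93°.

≈ lat 25°N, lon 134°E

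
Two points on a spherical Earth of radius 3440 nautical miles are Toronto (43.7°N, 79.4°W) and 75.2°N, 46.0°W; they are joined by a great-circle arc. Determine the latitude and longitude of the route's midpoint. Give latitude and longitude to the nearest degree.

≈ 60°N, 71°W

Convert each endpoint to a unit vector on the sphere (x = cos φ cos λ, y = cos φ sin λ, z = sin φ).
The central angle between the endpoints is δ = arccos(p₁·p₂) ≈ 0.606 rad (34.7°).
Interpolate at f = 1/2 with slerp weights a = sin((1−f)δ)/sin δ ≈ 0.524, b = sin(fδ)/sin δ ≈ 0.524.
p = a·p₁ + b·p₂ ≈ (0.163, -0.469, 0.868); φ = arcsin(p_z) ≈ 60.27°, λ = atan2(p_y, p_x) ≈ -70.86°.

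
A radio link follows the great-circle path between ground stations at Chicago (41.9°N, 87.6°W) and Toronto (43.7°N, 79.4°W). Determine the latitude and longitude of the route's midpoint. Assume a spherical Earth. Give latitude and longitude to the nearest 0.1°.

≈ 42.9°N, 83.6°W

Convert each endpoint to a unit vector on the sphere (x = cos φ cos λ, y = cos φ sin λ, z = sin φ).
The central angle between the endpoints is δ = arccos(p₁·p₂) ≈ 0.110 rad (6.3°).
Interpolate at f = 1/2 with slerp weights a = sin((1−f)δ)/sin δ ≈ 0.501, b = sin(fδ)/sin δ ≈ 0.501.
p = a·p₁ + b·p₂ ≈ (0.082, -0.728, 0.680); φ = arcsin(p_z) ≈ 42.87°, λ = atan2(p_y, p_x) ≈ -83.56°.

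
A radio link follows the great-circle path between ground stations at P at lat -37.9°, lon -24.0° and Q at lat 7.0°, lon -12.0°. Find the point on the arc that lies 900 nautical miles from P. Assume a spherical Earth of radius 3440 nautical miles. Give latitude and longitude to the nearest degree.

The haversine formula gives a central angle δ ≈ 0.808 rad (46.3°) between the endpoints. The total great-circle distance is δ·R ≈ 0.808 × 3440 ≈ 2778 nmi, so the target fraction is f = 900/2778 ≈ 0.324.
Interpolate at f ≈ 0.324 with slerp weights a = sin((1−f)δ)/sin δ ≈ 0.719, b = sin(fδ)/sin δ ≈ 0.358.
p = a·p₁ + b·p₂ ≈ (0.865, -0.304, -0.398); φ = arcsin(p_z) ≈ -23.44°, λ = atan2(p_y, p_x) ≈ -19.38°.

≈ lat -23°, lon -19°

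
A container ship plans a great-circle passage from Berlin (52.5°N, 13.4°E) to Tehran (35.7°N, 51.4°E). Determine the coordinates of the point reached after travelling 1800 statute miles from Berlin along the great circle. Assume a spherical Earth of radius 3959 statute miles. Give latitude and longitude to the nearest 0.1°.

≈ (39.4°N, 46.3°E)

Write both endpoints as unit vectors p₁, p₂ with components (cos φ cos λ, cos φ sin λ, sin φ).
The central angle between the endpoints is δ = arccos(p₁·p₂) ≈ 0.550 rad (31.5°). The total great-circle distance is δ·R ≈ 0.550 × 3959 ≈ 2177 mi, so the target fraction is f = 1800/2177 ≈ 0.827.
Interpolate at f ≈ 0.827 with slerp weights a = sin((1−f)δ)/sin δ ≈ 0.182, b = sin(fδ)/sin δ ≈ 0.840.
p = a·p₁ + b·p₂ ≈ (0.534, 0.559, 0.635); φ = arcsin(p_z) ≈ 39.40°, λ = atan2(p_y, p_x) ≈ 46.33°.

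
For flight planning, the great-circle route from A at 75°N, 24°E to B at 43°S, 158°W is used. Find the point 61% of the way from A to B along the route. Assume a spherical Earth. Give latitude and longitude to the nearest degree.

Write both endpoints as unit vectors p₁, p₂ with components (cos φ cos λ, cos φ sin λ, sin φ).
The central angle between the endpoints is δ = arccos(p₁·p₂) ≈ 2.583 rad (148.0°).
Interpolate at f = 0.61 with slerp weights a = sin((1−f)δ)/sin δ ≈ 1.595, b = sin(fδ)/sin δ ≈ 1.886.
p = a·p₁ + b·p₂ ≈ (-0.902, -0.349, 0.254); φ = arcsin(p_z) ≈ 14.71°, λ = atan2(p_y, p_x) ≈ -158.85°.

≈ 15°N, 159°W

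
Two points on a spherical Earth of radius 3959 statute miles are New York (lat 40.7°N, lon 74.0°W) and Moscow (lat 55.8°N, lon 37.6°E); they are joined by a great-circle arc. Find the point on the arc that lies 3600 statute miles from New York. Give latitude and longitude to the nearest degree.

Write both endpoints as unit vectors p₁, p₂ with components (cos φ cos λ, cos φ sin λ, sin φ).
The central angle between the endpoints is δ = arccos(p₁·p₂) ≈ 1.178 rad (67.5°). The total great-circle distance is δ·R ≈ 1.178 × 3959 ≈ 4665 mi, so the target fraction is f = 3600/4665 ≈ 0.772.
Interpolate at f ≈ 0.772 with slerp weights a = sin((1−f)δ)/sin δ ≈ 0.288, b = sin(fδ)/sin δ ≈ 0.854.
p = a·p₁ + b·p₂ ≈ (0.440, 0.083, 0.894); φ = arcsin(p_z) ≈ 63.37°, λ = atan2(p_y, p_x) ≈ 10.70°.

≈ lat 63°N, lon 11°E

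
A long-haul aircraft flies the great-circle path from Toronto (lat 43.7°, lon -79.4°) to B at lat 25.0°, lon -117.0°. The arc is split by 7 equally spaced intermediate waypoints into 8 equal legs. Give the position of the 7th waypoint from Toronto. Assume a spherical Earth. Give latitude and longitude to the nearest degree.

From cos δ = sin φ₁ sin φ₂ + cos φ₁ cos φ₂ cos Δλ, the central angle is δ ≈ 0.625 rad (35.8°).
Interpolate at f = 7/8 with slerp weights a = sin((1−f)δ)/sin δ ≈ 0.133, b = sin(fδ)/sin δ ≈ 0.889.
p = a·p₁ + b·p₂ ≈ (-0.348, -0.812, 0.468); φ = arcsin(p_z) ≈ 27.89°, λ = atan2(p_y, p_x) ≈ -113.18°.

≈ lat 28°, lon -113°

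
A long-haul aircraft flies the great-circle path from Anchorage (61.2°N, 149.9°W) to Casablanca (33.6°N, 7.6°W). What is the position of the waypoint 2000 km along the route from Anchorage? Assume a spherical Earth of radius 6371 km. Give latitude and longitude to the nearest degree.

Write both endpoints as unit vectors p₁, p₂ with components (cos φ cos λ, cos φ sin λ, sin φ).
The central angle between the endpoints is δ = arccos(p₁·p₂) ≈ 1.403 rad (80.4°). The total great-circle distance is δ·R ≈ 1.403 × 6371 ≈ 8936 km, so the target fraction is f = 2000/8936 ≈ 0.224.
Interpolate at f ≈ 0.224 with slerp weights a = sin((1−f)δ)/sin δ ≈ 0.899, b = sin(fδ)/sin δ ≈ 0.313.
p = a·p₁ + b·p₂ ≈ (-0.116, -0.252, 0.961); φ = arcsin(p_z) ≈ 73.91°, λ = atan2(p_y, p_x) ≈ -114.74°.

≈ 74°N, 115°W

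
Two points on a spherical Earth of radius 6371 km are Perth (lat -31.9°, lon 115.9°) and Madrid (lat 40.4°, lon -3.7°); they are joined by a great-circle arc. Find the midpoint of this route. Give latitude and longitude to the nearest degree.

≈ lat 8°, lon 61°

From cos δ = sin φ₁ sin φ₂ + cos φ₁ cos φ₂ cos Δλ, the central angle is δ ≈ 2.294 rad (131.4°).
Interpolate at f = 1/2 with slerp weights a = sin((1−f)δ)/sin δ ≈ 1.216, b = sin(fδ)/sin δ ≈ 1.216.
p = a·p₁ + b·p₂ ≈ (0.473, 0.869, 0.146); φ = arcsin(p_z) ≈ 8.37°, λ = atan2(p_y, p_x) ≈ 61.43°.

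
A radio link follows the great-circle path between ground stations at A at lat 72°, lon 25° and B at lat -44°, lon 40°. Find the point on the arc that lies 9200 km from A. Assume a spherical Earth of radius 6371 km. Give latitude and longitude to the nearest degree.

≈ lat -10°, lon 37°

The haversine formula gives a central angle δ ≈ 2.033 rad (116.5°) between the endpoints. The total great-circle distance is δ·R ≈ 2.033 × 6371 ≈ 12952 km, so the target fraction is f = 9200/12952 ≈ 0.710.
Interpolate at f ≈ 0.710 with slerp weights a = sin((1−f)δ)/sin δ ≈ 0.621, b = sin(fδ)/sin δ ≈ 1.108.
p = a·p₁ + b·p₂ ≈ (0.785, 0.594, -0.180); φ = arcsin(p_z) ≈ -10.35°, λ = atan2(p_y, p_x) ≈ 37.11°.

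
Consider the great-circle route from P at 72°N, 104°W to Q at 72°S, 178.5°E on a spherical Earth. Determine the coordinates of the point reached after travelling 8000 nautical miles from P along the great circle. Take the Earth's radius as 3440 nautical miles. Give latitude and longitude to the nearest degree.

≈ 55°S, 160°W

The haversine formula gives a central angle δ ≈ 2.655 rad (152.1°) between the endpoints. The total great-circle distance is δ·R ≈ 2.655 × 3440 ≈ 9133 nmi, so the target fraction is f = 8000/9133 ≈ 0.876.
Interpolate at f ≈ 0.876 with slerp weights a = sin((1−f)δ)/sin δ ≈ 0.691, b = sin(fδ)/sin δ ≈ 1.557.
p = a·p₁ + b·p₂ ≈ (-0.533, -0.195, -0.824); φ = arcsin(p_z) ≈ -55.45°, λ = atan2(p_y, p_x) ≈ -159.93°.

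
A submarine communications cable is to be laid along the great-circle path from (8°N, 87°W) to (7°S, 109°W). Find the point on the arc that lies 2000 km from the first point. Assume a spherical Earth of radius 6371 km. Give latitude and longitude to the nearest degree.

Convert each endpoint to a unit vector on the sphere (x = cos φ cos λ, y = cos φ sin λ, z = sin φ).
The central angle between the endpoints is δ = arccos(p₁·p₂) ≈ 0.464 rad (26.6°). The total great-circle distance is δ·R ≈ 0.464 × 6371 ≈ 2955 km, so the target fraction is f = 2000/2955 ≈ 0.677.
Interpolate at f ≈ 0.677 with slerp weights a = sin((1−f)δ)/sin δ ≈ 0.334, b = sin(fδ)/sin δ ≈ 0.690.
p = a·p₁ + b·p₂ ≈ (-0.206, -0.978, -0.038); φ = arcsin(p_z) ≈ -2.16°, λ = atan2(p_y, p_x) ≈ -101.88°.

≈ (2°S, 102°W)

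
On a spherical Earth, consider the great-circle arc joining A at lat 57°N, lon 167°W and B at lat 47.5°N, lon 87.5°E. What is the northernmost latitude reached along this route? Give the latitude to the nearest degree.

The great circle lies in the plane with unit normal n̂ = (p₁ × p₂)/|p₁ × p₂|.
Here n̂_z ≈ -0.415; the vertex latitude is φ_max = arccos|n̂_z| ≈ 65.5°.
Check via Clairaut: cos φ_max = |cos φ₁| · sin C = cos(57.0°)·sin(49.7°) ≈ 0.415, again giving ≈ 65.5°.

≈ 65°N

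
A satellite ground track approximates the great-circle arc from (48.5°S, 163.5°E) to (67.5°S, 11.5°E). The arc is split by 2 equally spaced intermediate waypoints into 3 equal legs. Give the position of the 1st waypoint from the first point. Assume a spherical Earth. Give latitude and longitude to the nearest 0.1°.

From cos δ = sin φ₁ sin φ₂ + cos φ₁ cos φ₂ cos Δλ, the central angle is δ ≈ 1.084 rad (62.1°).
Interpolate at f = 1/3 with slerp weights a = sin((1−f)δ)/sin δ ≈ 0.748, b = sin(fδ)/sin δ ≈ 0.400.
p = a·p₁ + b·p₂ ≈ (-0.325, 0.171, -0.930); φ = arcsin(p_z) ≈ -68.42°, λ = atan2(p_y, p_x) ≈ 152.23°.

≈ (68.4°S, 152.2°E)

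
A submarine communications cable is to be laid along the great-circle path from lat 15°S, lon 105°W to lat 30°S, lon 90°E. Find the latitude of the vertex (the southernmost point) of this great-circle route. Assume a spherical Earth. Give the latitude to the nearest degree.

The great circle lies in the plane with unit normal n̂ = (p₁ × p₂)/|p₁ × p₂|.
Here n̂_z ≈ -0.295; the vertex latitude is φ_max = arccos|n̂_z| ≈ 72.9°.
Check via Clairaut: cos φ_max = |cos φ₁| · sin C = cos(15.0°)·sin(162.2°) ≈ 0.295, again giving ≈ 72.9°.

≈ 73°S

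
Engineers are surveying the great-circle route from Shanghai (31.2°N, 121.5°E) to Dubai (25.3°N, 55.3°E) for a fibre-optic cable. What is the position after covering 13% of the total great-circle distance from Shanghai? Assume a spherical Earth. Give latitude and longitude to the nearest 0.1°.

≈ 32.5°N, 112.8°E

From cos δ = sin φ₁ sin φ₂ + cos φ₁ cos φ₂ cos Δλ, the central angle is δ ≈ 1.008 rad (57.8°).
Interpolate at f = 0.13 with slerp weights a = sin((1−f)δ)/sin δ ≈ 0.909, b = sin(fδ)/sin δ ≈ 0.154.
p = a·p₁ + b·p₂ ≈ (-0.327, 0.778, 0.537); φ = arcsin(p_z) ≈ 32.47°, λ = atan2(p_y, p_x) ≈ 112.79°.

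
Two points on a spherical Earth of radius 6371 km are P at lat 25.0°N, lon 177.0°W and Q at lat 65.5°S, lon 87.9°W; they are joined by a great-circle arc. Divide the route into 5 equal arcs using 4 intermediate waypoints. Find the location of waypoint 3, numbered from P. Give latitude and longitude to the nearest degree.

Write both endpoints as unit vectors p₁, p₂ with components (cos φ cos λ, cos φ sin λ, sin φ).
The central angle between the endpoints is δ = arccos(p₁·p₂) ≈ 1.959 rad (112.3°).
Interpolate at f = 3/5 with slerp weights a = sin((1−f)δ)/sin δ ≈ 0.763, b = sin(fδ)/sin δ ≈ 0.997.
p = a·p₁ + b·p₂ ≈ (-0.675, -0.449, -0.585); φ = arcsin(p_z) ≈ -35.81°, λ = atan2(p_y, p_x) ≈ -146.35°.

≈ lat 36°S, lon 146°W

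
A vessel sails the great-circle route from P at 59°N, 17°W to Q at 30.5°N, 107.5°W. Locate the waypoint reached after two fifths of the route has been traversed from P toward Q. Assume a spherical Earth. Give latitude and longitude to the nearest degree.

From cos δ = sin φ₁ sin φ₂ + cos φ₁ cos φ₂ cos Δλ, the central angle is δ ≈ 1.125 rad (64.5°).
Interpolate at f = 2/5 with slerp weights a = sin((1−f)δ)/sin δ ≈ 0.693, b = sin(fδ)/sin δ ≈ 0.482.
p = a·p₁ + b·p₂ ≈ (0.216, -0.500, 0.838); φ = arcsin(p_z) ≈ 56.96°, λ = atan2(p_y, p_x) ≈ -66.63°.

≈ 57°N, 67°W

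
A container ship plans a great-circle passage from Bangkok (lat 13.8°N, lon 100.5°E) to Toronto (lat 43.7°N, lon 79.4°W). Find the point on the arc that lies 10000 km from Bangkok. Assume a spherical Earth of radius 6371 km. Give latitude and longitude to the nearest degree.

≈ lat 76°N, lon 79°W

Convert each endpoint to a unit vector on the sphere (x = cos φ cos λ, y = cos φ sin λ, z = sin φ).
The central angle between the endpoints is δ = arccos(p₁·p₂) ≈ 2.138 rad (122.5°). The total great-circle distance is δ·R ≈ 2.138 × 6371 ≈ 13621 km, so the target fraction is f = 10000/13621 ≈ 0.734.
Interpolate at f ≈ 0.734 with slerp weights a = sin((1−f)δ)/sin δ ≈ 0.638, b = sin(fδ)/sin δ ≈ 1.186.
p = a·p₁ + b·p₂ ≈ (0.045, -0.233, 0.971); φ = arcsin(p_z) ≈ 76.27°, λ = atan2(p_y, p_x) ≈ -79.14°.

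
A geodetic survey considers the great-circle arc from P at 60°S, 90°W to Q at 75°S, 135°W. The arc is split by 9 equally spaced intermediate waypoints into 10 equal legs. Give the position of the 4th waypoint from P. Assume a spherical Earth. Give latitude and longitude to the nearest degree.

≈ 67°S, 101°W

The haversine formula gives a central angle δ ≈ 0.382 rad (21.9°) between the endpoints.
Interpolate at f = 4/10 with slerp weights a = sin((1−f)δ)/sin δ ≈ 0.609, b = sin(fδ)/sin δ ≈ 0.408.
p = a·p₁ + b·p₂ ≈ (-0.075, -0.379, -0.922); φ = arcsin(p_z) ≈ -67.25°, λ = atan2(p_y, p_x) ≈ -101.14°.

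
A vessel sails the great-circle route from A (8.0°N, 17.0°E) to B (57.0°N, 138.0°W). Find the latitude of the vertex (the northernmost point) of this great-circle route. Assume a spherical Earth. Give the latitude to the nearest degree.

The great circle lies in the plane with unit normal n̂ = (p₁ × p₂)/|p₁ × p₂|.
Here n̂_z ≈ -0.246; the vertex latitude is φ_max = arccos|n̂_z| ≈ 75.8°.
Check via Clairaut: cos φ_max = |cos φ₁| · sin C = cos(8.0°)·sin(14.4°) ≈ 0.246, again giving ≈ 75.8°.

≈ 76°N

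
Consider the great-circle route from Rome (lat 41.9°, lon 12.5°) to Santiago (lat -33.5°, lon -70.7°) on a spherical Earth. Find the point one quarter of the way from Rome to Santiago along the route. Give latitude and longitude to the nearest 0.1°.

≈ lat 25.4°, lon -13.1°

Write both endpoints as unit vectors p₁, p₂ with components (cos φ cos λ, cos φ sin λ, sin φ).
The central angle between the endpoints is δ = arccos(p₁·p₂) ≈ 1.870 rad (107.2°).
Interpolate at f = 1/4 with slerp weights a = sin((1−f)δ)/sin δ ≈ 1.032, b = sin(fδ)/sin δ ≈ 0.472.
p = a·p₁ + b·p₂ ≈ (0.880, -0.205, 0.429); φ = arcsin(p_z) ≈ 25.39°, λ = atan2(p_y, p_x) ≈ -13.12°.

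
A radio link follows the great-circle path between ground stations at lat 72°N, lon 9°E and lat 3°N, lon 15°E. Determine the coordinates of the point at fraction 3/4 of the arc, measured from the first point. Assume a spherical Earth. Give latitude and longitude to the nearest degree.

From cos δ = sin φ₁ sin φ₂ + cos φ₁ cos φ₂ cos Δλ, the central angle is δ ≈ 1.206 rad (69.1°).
Interpolate at f = 3/4 with slerp weights a = sin((1−f)δ)/sin δ ≈ 0.318, b = sin(fδ)/sin δ ≈ 0.842.
p = a·p₁ + b·p₂ ≈ (0.909, 0.233, 0.346); φ = arcsin(p_z) ≈ 20.27°, λ = atan2(p_y, p_x) ≈ 14.37°.

≈ lat 20°N, lon 14°E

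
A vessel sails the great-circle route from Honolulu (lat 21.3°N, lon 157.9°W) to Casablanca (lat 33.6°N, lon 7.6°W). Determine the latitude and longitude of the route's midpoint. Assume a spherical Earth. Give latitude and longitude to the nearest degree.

Write both endpoints as unit vectors p₁, p₂ with components (cos φ cos λ, cos φ sin λ, sin φ).
The central angle between the endpoints is δ = arccos(p₁·p₂) ≈ 2.064 rad (118.2°).
Interpolate at f = 1/2 with slerp weights a = sin((1−f)δ)/sin δ ≈ 0.974, b = sin(fδ)/sin δ ≈ 0.974.
p = a·p₁ + b·p₂ ≈ (-0.037, -0.449, 0.893); φ = arcsin(p_z) ≈ 63.24°, λ = atan2(p_y, p_x) ≈ -94.67°.

≈ lat 63°N, lon 95°W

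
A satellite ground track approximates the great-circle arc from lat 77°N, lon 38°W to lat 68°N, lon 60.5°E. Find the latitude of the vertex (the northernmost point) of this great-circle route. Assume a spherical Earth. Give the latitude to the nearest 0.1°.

The great circle lies in the plane with unit normal n̂ = (p₁ × p₂)/|p₁ × p₂|.
Here n̂_z ≈ +0.184; the vertex latitude is φ_max = arccos|n̂_z| ≈ 79.4°.

≈ 79.4°N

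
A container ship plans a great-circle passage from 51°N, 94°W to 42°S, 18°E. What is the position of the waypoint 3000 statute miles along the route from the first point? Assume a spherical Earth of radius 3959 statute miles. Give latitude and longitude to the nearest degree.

From cos δ = sin φ₁ sin φ₂ + cos φ₁ cos φ₂ cos Δλ, the central angle is δ ≈ 2.340 rad (134.0°). The total great-circle distance is δ·R ≈ 2.340 × 3959 ≈ 9262 mi, so the target fraction is f = 3000/9262 ≈ 0.324.
Interpolate at f ≈ 0.324 with slerp weights a = sin((1−f)δ)/sin δ ≈ 1.391, b = sin(fδ)/sin δ ≈ 0.956.
p = a·p₁ + b·p₂ ≈ (0.615, -0.654, 0.441); φ = arcsin(p_z) ≈ 26.19°, λ = atan2(p_y, p_x) ≈ -46.76°.

≈ 26°N, 47°W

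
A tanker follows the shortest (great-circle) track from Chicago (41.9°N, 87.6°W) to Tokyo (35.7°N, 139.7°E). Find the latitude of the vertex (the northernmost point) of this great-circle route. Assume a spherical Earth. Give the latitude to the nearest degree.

≈ 64°N

The great circle lies in the plane with unit normal n̂ = (p₁ × p₂)/|p₁ × p₂|.
Here n̂_z ≈ -0.444; the vertex latitude is φ_max = arccos|n̂_z| ≈ 63.6°.
Check via Clairaut: cos φ_max = |cos φ₁| · sin C = cos(41.9°)·sin(36.7°) ≈ 0.444, again giving ≈ 63.6°.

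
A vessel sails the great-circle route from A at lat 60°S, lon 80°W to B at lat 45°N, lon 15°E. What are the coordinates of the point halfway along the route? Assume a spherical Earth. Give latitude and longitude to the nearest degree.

The haversine formula gives a central angle δ ≈ 2.269 rad (130.0°) between the endpoints.
Interpolate at f = 1/2 with slerp weights a = sin((1−f)δ)/sin δ ≈ 1.184, b = sin(fδ)/sin δ ≈ 1.184.
p = a·p₁ + b·p₂ ≈ (0.911, -0.366, -0.188); φ = arcsin(p_z) ≈ -10.84°, λ = atan2(p_y, p_x) ≈ -21.89°.

≈ lat 11°S, lon 22°W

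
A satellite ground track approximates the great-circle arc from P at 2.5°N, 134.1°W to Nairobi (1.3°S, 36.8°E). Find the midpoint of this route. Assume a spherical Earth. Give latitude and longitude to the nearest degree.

From cos δ = sin φ₁ sin φ₂ + cos φ₁ cos φ₂ cos Δλ, the central angle is δ ≈ 2.981 rad (170.8°).
Interpolate at f = 1/2 with slerp weights a = sin((1−f)δ)/sin δ ≈ 6.252, b = sin(fδ)/sin δ ≈ 6.252.
p = a·p₁ + b·p₂ ≈ (0.658, -0.741, 0.131); φ = arcsin(p_z) ≈ 7.52°, λ = atan2(p_y, p_x) ≈ -48.40°.

≈ 8°N, 48°W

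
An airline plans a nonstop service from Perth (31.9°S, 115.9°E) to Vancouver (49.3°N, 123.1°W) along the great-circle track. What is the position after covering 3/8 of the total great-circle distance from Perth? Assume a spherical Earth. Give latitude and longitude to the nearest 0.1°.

≈ (4.4°N, 152.1°E)

The haversine formula gives a central angle δ ≈ 2.326 rad (133.3°) between the endpoints.
Interpolate at f = 3/8 with slerp weights a = sin((1−f)δ)/sin δ ≈ 1.365, b = sin(fδ)/sin δ ≈ 1.052.
p = a·p₁ + b·p₂ ≈ (-0.881, 0.467, 0.077); φ = arcsin(p_z) ≈ 4.40°, λ = atan2(p_y, p_x) ≈ 152.05°.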